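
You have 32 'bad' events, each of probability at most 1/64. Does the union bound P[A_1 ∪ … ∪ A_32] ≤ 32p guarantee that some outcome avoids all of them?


Union bound: P[∪_{i=1}^{32} A_i] ≤ Σ_i P[A_i] ≤ 32·p = 32·(1/64) = 1/2.
Numerically: 1/2 ≈ 0.500000.
Is 1/2 < 1? YES.
Since P[∪ A_i] ≤ 1/2 < 1, the complement has P[∩ A_i^c] ≥ 1 − 1/2 = 1/2 > 0, so some outcome avoids every A_i.

32·p = 1/2 ≈ 0.500000; existence CERTIFIED by the union bound.


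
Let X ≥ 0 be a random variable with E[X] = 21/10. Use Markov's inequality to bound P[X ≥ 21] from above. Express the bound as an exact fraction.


μ = E[X] = 21/10, a = 21.
Markov: P[X ≥ 21] ≤ μ/a = (21/10)/21 = 1/10.
Numerically: ≈ 0.100.
(Since a = 21 > μ = 2.100, the bound 1/10 is < 1 and informative.)

P[X ≥ 21] ≤ 1/10 ≈ 0.100.


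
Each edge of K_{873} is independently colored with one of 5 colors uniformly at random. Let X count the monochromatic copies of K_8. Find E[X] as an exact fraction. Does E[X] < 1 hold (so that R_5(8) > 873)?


E[X] = C(873, 8) · 5^{1 − 28} = 8102594482562031309 · 5^{−27} = 8102594482562031309/7450580596923828125.
As a reduced fraction: E[X] = 8102594482562031309/7450580596923828125 ≈ 1.08751.
Is E[X] < 1? NO.
Since E[X] ≥ 1, the first-moment bound is inconclusive at n = 873; it does NOT by itself certify R_5(8) > 873.

E[X] = 8102594482562031309/7450580596923828125 ≈ 1.08751; E[X] ≥ 1; first-moment method inconclusive here.


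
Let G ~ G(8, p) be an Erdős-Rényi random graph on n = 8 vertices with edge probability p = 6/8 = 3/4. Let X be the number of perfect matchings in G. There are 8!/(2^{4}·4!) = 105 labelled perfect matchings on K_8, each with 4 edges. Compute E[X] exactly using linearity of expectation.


K_8 has 8!/(2^{4}·4!) = 105 labelled perfect matchings.
For each such perfect matching H, let X_H = 1 if all 4 edges of H are present in G. Then P[X_H = 1] = p^{4} = (3/4)^{4} = 81/256.
By linearity of expectation: E[X] = Σ_H E[X_H] = 105 · p^{4} = 105 · 81/256 = 8505/256.
Numerically: E[X] ≈ 33.223.

E[X] = 105 · (3/4)^{4} = 8505/256 ≈ 33.223.


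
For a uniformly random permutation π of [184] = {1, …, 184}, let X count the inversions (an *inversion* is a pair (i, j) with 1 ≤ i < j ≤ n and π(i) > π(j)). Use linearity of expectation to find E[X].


Write X = Σ X_I over the C(184, 2) = 16836 pairs i < j, with X_I the indicator of one inversion.
There are 16836 indicators.
For each fixed pair i < j, the values π(i) and π(j) are two distinct elements of {1, …, 184} in uniformly random order; by symmetry P[π(i) > π(j)] = 1/2.
By linearity: E[X] = 16836 · (1/2) = C(184, 2) · (1/2) = 16836/2 = 8418 ≈ 8418.000000.

E[X] = 8418 = 8418.000000.


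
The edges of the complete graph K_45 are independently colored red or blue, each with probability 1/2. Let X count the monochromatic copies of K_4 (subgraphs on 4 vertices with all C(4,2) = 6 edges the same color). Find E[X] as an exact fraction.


Let X = Σ_S X_S over the C(45, 4) = 148995 subsets S of size 4, where X_S = 1 if the K_4 on S is monochromatic.
For a fixed S, the K_4 on S has C(4, 2) = 6 edges. P[all 6 edges red] = (1/2)^6, and likewise for blue, so P[monochromatic] = 2·(1/2)^6 = 2^{1 − 6} = 1/32.
Summing: E[X] = C(45, 4) · 2^{1 − 6} = 148995 · 1/32 = 148995/32.
Numerically: E[X] ≈ 4656.0938.

E[X] = C(45,4)·2^(1−C(4,2)) = 148995/32 ≈ 4656.0938.


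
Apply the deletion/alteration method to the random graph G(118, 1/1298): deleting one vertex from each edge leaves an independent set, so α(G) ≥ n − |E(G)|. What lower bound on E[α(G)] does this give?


E[|E(G)|] = C(118, 2)·p = 6903 · (1/1298) = 117/22.
E[α(G)] ≥ n − E[|E(G)|] = 118 − 117/22 = 2479/22.
Numerically: ≈ 112.6818.
(This is only a lower bound; the true E[α(G)] may be larger.)

E[α(G)] ≥ 2479/22 ≈ 112.6818.


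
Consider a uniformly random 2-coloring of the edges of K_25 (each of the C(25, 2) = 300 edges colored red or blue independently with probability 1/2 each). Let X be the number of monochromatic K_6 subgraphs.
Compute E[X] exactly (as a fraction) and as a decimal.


Let X = Σ_S X_S over the C(25, 6) = 177100 subsets S of size 6, where X_S = 1 if the K_6 on S is monochromatic.
For a fixed S, the K_6 on S has C(6, 2) = 15 edges. P[all 15 edges red] = (1/2)^15, and likewise for blue, so P[monochromatic] = 2·(1/2)^15 = 2^{1 − 15} = 1/16384.
By linearity: E[X] = C(25, 6) · 2^{1 − 15} = 177100 · 1/16384 = 44275/4096.
Numerically: E[X] ≈ 10.809326.

E[X] = C(25,6)·2^(1−C(6,2)) = 44275/4096 ≈ 10.809326.


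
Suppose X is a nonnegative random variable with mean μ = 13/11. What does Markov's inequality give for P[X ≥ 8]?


μ = E[X] = 13/11, a = 8.
Markov: P[X ≥ 8] ≤ μ/a = (13/11)/8 = 13/88.
Numerically: ≈ 0.1477.
(Since a = 8 > μ = 1.1818, the bound 13/88 is < 1 and informative.)

P[X ≥ 8] ≤ 13/88 ≈ 0.1477.


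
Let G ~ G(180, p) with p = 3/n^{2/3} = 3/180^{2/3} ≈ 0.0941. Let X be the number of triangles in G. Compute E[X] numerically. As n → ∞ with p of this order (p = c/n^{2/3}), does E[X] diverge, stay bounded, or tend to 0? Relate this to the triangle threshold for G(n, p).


Number of potential triangles: C(180, 3) = 955860.
Each occurs with probability p³ ≈ (0.0941)³ ≈ 8.333333e-04.
By linearity: E[X] = C(180, 3)·p³ ≈ 955860 · 8.333333e-04 ≈ 796.5500.
Since α = 2/3 < 1, p = c/n^{2/3} ≫ 1/n is above the triangle threshold p ~ 1/n. Asymptotically E[X] ~ (c³/6)·n^{3(1−α)} = (3³/6)·n^{1} → ∞; triangles are abundant w.h.p.

E[X] ≈ 796.5500; in regime p = Θ(1/n^{2/3}) E[X] diverges (above the triangle threshold p ~ 1/n).


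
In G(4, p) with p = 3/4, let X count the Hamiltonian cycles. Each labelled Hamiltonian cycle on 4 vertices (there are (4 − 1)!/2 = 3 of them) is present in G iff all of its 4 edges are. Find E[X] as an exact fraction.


K_4 has (4 − 1)!/2 = 3 labelled Hamiltonian cycles.
For each such Hamiltonian cycle H, let X_H = 1 if all 4 edges of H are present in G. Then P[X_H = 1] = p^{4} = (3/4)^{4} = 81/256.
By linearity of expectation: E[X] = Σ_H E[X_H] = 3 · p^{4} = 3 · 81/256 = 243/256.
Numerically: E[X] ≈ 0.9492.

E[X] = 3 · (3/4)^{4} = 243/256 ≈ 0.9492.


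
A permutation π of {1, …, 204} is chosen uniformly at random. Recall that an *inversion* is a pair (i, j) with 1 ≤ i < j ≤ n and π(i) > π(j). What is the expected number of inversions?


Write X = Σ X_I over the C(204, 2) = 20706 pairs i < j, with X_I the indicator of one inversion.
There are 20706 indicators.
For each fixed pair i < j, the values π(i) and π(j) are two distinct elements of {1, …, 204} in uniformly random order; by symmetry P[π(i) > π(j)] = 1/2.
By linearity: E[X] = 20706 · (1/2) = C(204, 2) · (1/2) = 20706/2 = 10353 ≈ 10353.000000.

E[X] = 10353 = 10353.000000.


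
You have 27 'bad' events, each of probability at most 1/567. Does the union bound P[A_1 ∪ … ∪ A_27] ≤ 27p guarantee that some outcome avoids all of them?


Union bound: P[∪_{i=1}^{27} A_i] ≤ Σ_i P[A_i] ≤ 27·p = 27·(1/567) = 1/21.
Numerically: 1/21 ≈ 0.0476.
Is 1/21 < 1? YES.
Since P[∪ A_i] ≤ 1/21 < 1, the complement has P[∩ A_i^c] ≥ 1 − 1/21 = 20/21 > 0, so some outcome avoids every A_i.

27·p = 1/21 ≈ 0.0476; existence CERTIFIED by the union bound.


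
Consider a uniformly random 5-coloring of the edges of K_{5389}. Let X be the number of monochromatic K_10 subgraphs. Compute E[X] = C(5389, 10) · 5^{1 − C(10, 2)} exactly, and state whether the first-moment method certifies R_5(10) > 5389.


E[X] = C(5389, 10) · 5^{1 − 45} = 5645340767466558997768874792926 · 5^{−44} = 5645340767466558997768874792926/5684341886080801486968994140625.
As a reduced fraction: E[X] = 5645340767466558997768874792926/5684341886080801486968994140625 ≈ 0.9931.
Is E[X] < 1? YES.
Since E[X] < 1, there exists a 5-coloring of K_{5389} with no monochromatic K_10; hence R_5(10) > 5389.

E[X] = 5645340767466558997768874792926/5684341886080801486968994140625 ≈ 0.9931; E[X] < 1, so R_5(10) > 5389.


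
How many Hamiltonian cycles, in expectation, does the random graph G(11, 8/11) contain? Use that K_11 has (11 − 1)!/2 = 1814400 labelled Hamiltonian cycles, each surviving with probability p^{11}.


K_11 has (11 − 1)!/2 = 1814400 labelled Hamiltonian cycles.
For each such Hamiltonian cycle H, let X_H = 1 if all 11 edges of H are present in G. Then P[X_H = 1] = p^{11} = (8/11)^{11} = 8589934592/285311670611.
By linearity: E[X] = Σ_H E[X_H] = 1814400 · p^{11} = 1814400 · 8589934592/285311670611 = 15585577323724800/285311670611.
Numerically: E[X] ≈ 5.463e+04.

E[X] = 1814400 · (8/11)^{11} = 15585577323724800/285311670611 ≈ 5.463e+04.


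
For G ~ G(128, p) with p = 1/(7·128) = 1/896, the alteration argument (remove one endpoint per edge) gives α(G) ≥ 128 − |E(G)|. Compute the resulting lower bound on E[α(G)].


E[|E(G)|] = C(128, 2)·p = 8128 · (1/896) = 127/14.
E[α(G)] ≥ n − E[|E(G)|] = 128 − 127/14 = 1665/14.
Numerically: ≈ 118.928571.
(This is only a lower bound; the true E[α(G)] may be larger.)

E[α(G)] ≥ 1665/14 ≈ 118.928571.


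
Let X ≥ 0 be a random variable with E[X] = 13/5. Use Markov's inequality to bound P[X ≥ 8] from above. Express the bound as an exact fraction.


μ = E[X] = 13/5, a = 8.
Markov: P[X ≥ 8] ≤ μ/a = (13/5)/8 = 13/40.
Numerically: ≈ 0.3250.
(Since a = 8 > μ = 2.6000, the bound 13/40 is < 1 and informative.)

P[X ≥ 8] ≤ 13/40 ≈ 0.3250.


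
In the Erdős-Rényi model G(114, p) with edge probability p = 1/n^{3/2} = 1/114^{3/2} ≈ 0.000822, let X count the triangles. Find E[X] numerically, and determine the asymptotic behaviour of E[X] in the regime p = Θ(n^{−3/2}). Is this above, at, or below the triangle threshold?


Number of potential triangles: C(114, 3) = 240464.
Each occurs with probability p³ ≈ (0.000822)³ ≈ 5.54534e-10.
By linearity: E[X] = C(114, 3)·p³ ≈ 240464 · 5.54534e-10 ≈ 0.000.
Since α = 3/2 > 1, p = c/n^{3/2} = o(1/n) is below the triangle threshold p ~ 1/n. Asymptotically E[X] ~ (c³/6)·n^{3(1−α)} = (1³/6)·n^{-1.5} → 0, so by Markov's inequality G has no triangles w.h.p.

E[X] ≈ 0.000; in regime p = Θ(1/n^{3/2}) E[X] tends to 0 (below the triangle threshold p ~ 1/n).


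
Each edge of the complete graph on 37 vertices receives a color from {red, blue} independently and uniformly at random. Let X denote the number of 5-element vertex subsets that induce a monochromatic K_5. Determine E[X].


Let X = Σ_S X_S over the C(37, 5) = 435897 subsets S of size 5, where X_S = 1 if the K_5 on S is monochromatic.
For a fixed S, the K_5 on S has C(5, 2) = 10 edges. P[all 10 edges red] = (1/2)^10, and likewise for blue, so P[monochromatic] = 2·(1/2)^10 = 2^{1 − 10} = 1/512.
Summing: E[X] = C(37, 5) · 2^{1 − 10} = 435897 · 1/512 = 435897/512.
Numerically: E[X] ≈ 851.3613.

E[X] = C(37,5)·2^(1−C(5,2)) = 435897/512 ≈ 851.3613.


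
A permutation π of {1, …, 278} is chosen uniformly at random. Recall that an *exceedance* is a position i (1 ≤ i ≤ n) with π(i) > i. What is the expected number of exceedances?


Write X = Σ_{i=1}^{278} X_i, where X_i = 1_{π(i) > i}.
For each fixed i, π(i) is uniform over {1, …, 278} (marginal of a uniform permutation), so P[π(i) > i] = (n − i)/n. Summing: Σ_{i=1}^{278} (n − i)/n = (0 + 1 + … + 277)/278 = 278(278 − 1)/(2·278) = (278 − 1)/2.
Hence E[X] = Σ_{i=1}^{278} (278 − i)/278 = 277/2 ≈ 138.500000.

E[X] = 277/2 = 138.500000.


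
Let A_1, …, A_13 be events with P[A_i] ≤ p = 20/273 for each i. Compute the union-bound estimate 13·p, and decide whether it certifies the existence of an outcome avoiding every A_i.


Union bound: P[∪_{i=1}^{13} A_i] ≤ Σ_i P[A_i] ≤ 13·p = 13·(20/273) = 20/21.
Numerically: 20/21 ≈ 0.9524.
Is 20/21 < 1? YES.
Since P[∪ A_i] ≤ 20/21 < 1, the complement has P[∩ A_i^c] ≥ 1 − 20/21 = 1/21 > 0, so some outcome avoids every A_i.

13·p = 20/21 ≈ 0.9524; existence CERTIFIED by the union bound.


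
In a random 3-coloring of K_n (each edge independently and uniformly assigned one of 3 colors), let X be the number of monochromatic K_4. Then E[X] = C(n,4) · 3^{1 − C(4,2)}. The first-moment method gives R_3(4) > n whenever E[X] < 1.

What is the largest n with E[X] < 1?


We need C(n, 4) · 3^{1 − 6} < 1, i.e. C(n, 4) < 3^{6 − 1} = 243.
Check values of n near the boundary:
  n = 6: C(6, 4) = 15; 15 < 243? YES
  n = 7: C(7, 4) = 35; 35 < 243? YES
  n = 8: C(8, 4) = 70; 70 < 243? YES
  n = 9: C(9, 4) = 126; 126 < 243? YES
  n = 10: C(10, 4) = 210; 210 < 243? YES
  n = 11: C(11, 4) = 330; 330 < 243? NO
  n = 12: C(12, 4) = 495; 495 < 243? NO
  n = 13: C(13, 4) = 715; 715 < 243? NO
The largest n with C(n, 4) < 243 is n = 10 (where E[X] = 70/81 ≈ 0.8641975). Hence R_3(4) > 10, i.e. R_3(4) ≥ 11.

Largest n = 10; hence R_3(4) > 10.


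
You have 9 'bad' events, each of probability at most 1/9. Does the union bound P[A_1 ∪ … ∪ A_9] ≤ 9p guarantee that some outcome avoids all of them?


Union bound: P[∪_{i=1}^{9} A_i] ≤ Σ_i P[A_i] ≤ 9·p = 9·(1/9) = 1.
Numerically: 1 ≈ 1.0000.
Is 1 < 1? NO.
Since the bound 1 is ≥ 1, the union bound is uninformative here; it does NOT by itself certify existence.

9·p = 1 ≈ 1.0000; existence NOT certified by the union bound.


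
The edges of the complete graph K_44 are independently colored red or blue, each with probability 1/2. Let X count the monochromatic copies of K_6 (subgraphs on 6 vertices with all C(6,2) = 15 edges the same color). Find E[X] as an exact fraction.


Let X = Σ_S X_S over the C(44, 6) = 7059052 subsets S of size 6, where X_S = 1 if the K_6 on S is monochromatic.
For a fixed S, the K_6 on S has C(6, 2) = 15 edges. P[all 15 edges red] = (1/2)^15, and likewise for blue, so P[monochromatic] = 2·(1/2)^15 = 2^{1 − 15} = 1/16384.
By linearity of expectation: E[X] = C(44, 6) · 2^{1 − 15} = 7059052 · 1/16384 = 1764763/4096.
Numerically: E[X] ≈ 430.85034.

E[X] = C(44,6)·2^(1−C(6,2)) = 1764763/4096 ≈ 430.85034.


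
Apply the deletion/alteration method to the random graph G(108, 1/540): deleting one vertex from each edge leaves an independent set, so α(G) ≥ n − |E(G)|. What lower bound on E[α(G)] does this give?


E[|E(G)|] = C(108, 2)·p = 5778 · (1/540) = 107/10.
E[α(G)] ≥ n − E[|E(G)|] = 108 − 107/10 = 973/10.
Numerically: ≈ 97.30000.
(This is only a lower bound; the true E[α(G)] may be larger.)

E[α(G)] ≥ 973/10 ≈ 97.30000.


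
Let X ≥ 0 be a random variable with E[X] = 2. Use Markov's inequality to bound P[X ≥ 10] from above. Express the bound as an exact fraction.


μ = E[X] = 2, a = 10.
Markov: P[X ≥ 10] ≤ μ/a = (2)/10 = 1/5.
Numerically: ≈ 0.20000.
(Since a = 10 > μ = 2.00000, the bound 1/5 is < 1 and informative.)

P[X ≥ 10] ≤ 1/5 ≈ 0.20000.


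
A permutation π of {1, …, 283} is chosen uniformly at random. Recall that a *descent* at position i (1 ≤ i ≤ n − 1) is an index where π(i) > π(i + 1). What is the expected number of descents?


Write X = Σ X_I over i = 1, …, 282, with X_I the indicator of one descent.
There are 282 indicators.
For each fixed i, the pair (π(i), π(i+1)) is a uniformly random ordered pair of distinct values from {1, …, 283}; by symmetry P[π(i) > π(i+1)] = 1/2.
By linearity: E[X] = 282 · (1/2) = (283 − 1) · (1/2) = 141 ≈ 141.000000.

E[X] = 141 = 141.000000.


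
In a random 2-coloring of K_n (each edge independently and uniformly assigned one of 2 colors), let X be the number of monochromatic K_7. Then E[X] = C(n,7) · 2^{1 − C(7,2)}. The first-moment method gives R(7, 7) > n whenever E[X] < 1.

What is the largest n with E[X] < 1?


We need C(n, 7) · 2^{1 − 21} < 1, i.e. C(n, 7) < 2^{21 − 1} = 1048576.
Check values of n near the boundary:
  n = 25: C(25, 7) = 480700; 480700 < 1048576? YES
  n = 26: C(26, 7) = 657800; 657800 < 1048576? YES
  n = 27: C(27, 7) = 888030; 888030 < 1048576? YES
  n = 28: C(28, 7) = 1184040; 1184040 < 1048576? NO
  n = 29: C(29, 7) = 1560780; 1560780 < 1048576? NO
The largest n with C(n, 7) < 1048576 is n = 27 (where E[X] = 444015/524288 ≈ 0.846891). Hence R(7, 7) > 27, i.e. R(7, 7) ≥ 28.

Largest n = 27; hence R(7, 7) > 27.


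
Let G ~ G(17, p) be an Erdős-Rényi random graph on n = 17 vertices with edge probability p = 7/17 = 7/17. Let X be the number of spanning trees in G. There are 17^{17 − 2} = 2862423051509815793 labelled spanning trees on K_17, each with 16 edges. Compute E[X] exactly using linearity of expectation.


K_17 has 17^{17 − 2} = 2862423051509815793 labelled spanning trees.
For each such spanning tree H, let X_H = 1 if all 16 edges of H are present in G. Then P[X_H = 1] = p^{16} = (7/17)^{16} = 33232930569601/48661191875666868481.
By linearity of expectation: E[X] = Σ_H E[X_H] = 2862423051509815793 · p^{16} = 2862423051509815793 · 33232930569601/48661191875666868481 = 33232930569601/17.
Numerically: E[X] ≈ 1.95e+12.

E[X] = 2862423051509815793 · (7/17)^{16} = 33232930569601/17 ≈ 1.95e+12.


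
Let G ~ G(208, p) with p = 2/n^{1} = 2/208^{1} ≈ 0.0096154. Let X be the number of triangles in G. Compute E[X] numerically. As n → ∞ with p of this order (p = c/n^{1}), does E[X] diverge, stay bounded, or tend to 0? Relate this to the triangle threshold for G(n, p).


Number of potential triangles: C(208, 3) = 1478256.
Each occurs with probability p³ ≈ (0.0096154)³ ≈ 8.8899636e-07.
By linearity: E[X] = C(208, 3)·p³ ≈ 1478256 · 8.8899636e-07 ≈ 1.31416.
Here α = 1, so p = 2/n is exactly at the triangle threshold p ~ 1/n. Asymptotically E[X] → c³/6 = 2³/6 = 4/3 ≈ 1.33333, a bounded constant. In this regime the triangle count is asymptotically Poisson(c³/6).

E[X] ≈ 1.31416; in regime p = Θ(1/n^{1}) E[X] stays bounded (at the triangle threshold p ~ 1/n).


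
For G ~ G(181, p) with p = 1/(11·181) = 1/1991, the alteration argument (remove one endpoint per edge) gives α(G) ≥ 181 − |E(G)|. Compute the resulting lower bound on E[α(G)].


E[|E(G)|] = C(181, 2)·p = 16290 · (1/1991) = 90/11.
E[α(G)] ≥ n − E[|E(G)|] = 181 − 90/11 = 1901/11.
Numerically: ≈ 172.818182.
(This is only a lower bound; the true E[α(G)] may be larger.)

E[α(G)] ≥ 1901/11 ≈ 172.818182.


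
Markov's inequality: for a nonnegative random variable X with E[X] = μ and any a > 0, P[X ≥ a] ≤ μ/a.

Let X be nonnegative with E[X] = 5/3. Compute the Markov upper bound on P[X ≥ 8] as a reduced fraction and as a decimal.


μ = E[X] = 5/3, a = 8.
Markov: P[X ≥ 8] ≤ μ/a = (5/3)/8 = 5/24.
Numerically: ≈ 0.20833.
(Since a = 8 > μ = 1.66667, the bound 5/24 is < 1 and informative.)

P[X ≥ 8] ≤ 5/24 ≈ 0.20833.


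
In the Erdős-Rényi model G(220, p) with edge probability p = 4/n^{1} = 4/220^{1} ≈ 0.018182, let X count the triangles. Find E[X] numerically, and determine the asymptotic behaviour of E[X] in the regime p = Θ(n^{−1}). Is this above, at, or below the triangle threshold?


Number of potential triangles: C(220, 3) = 1750540.
Each occurs with probability p³ ≈ (0.018182)³ ≈ 6.0105184e-06.
By linearity: E[X] = C(220, 3)·p³ ≈ 1750540 · 6.0105184e-06 ≈ 10.52165.
Here α = 1, so p = 4/n is exactly at the triangle threshold p ~ 1/n. Asymptotically E[X] → c³/6 = 4³/6 = 32/3 ≈ 10.66667, a bounded constant. In this regime the triangle count is asymptotically Poisson(c³/6).

E[X] ≈ 10.52165; in regime p = Θ(1/n^{1}) E[X] stays bounded (at the triangle threshold p ~ 1/n).


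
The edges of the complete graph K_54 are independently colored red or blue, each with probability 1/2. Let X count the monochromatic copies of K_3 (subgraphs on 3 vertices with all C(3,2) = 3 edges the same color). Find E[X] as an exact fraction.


Let X = Σ_S X_S over the C(54, 3) = 24804 subsets S of size 3, where X_S = 1 if the K_3 on S is monochromatic.
For a fixed S, the K_3 on S has C(3, 2) = 3 edges. P[all 3 edges red] = (1/2)^3, and likewise for blue, so P[monochromatic] = 2·(1/2)^3 = 2^{1 − 3} = 1/4.
By linearity of expectation: E[X] = C(54, 3) · 2^{1 − 3} = 24804 · 1/4 = 6201.
Numerically: E[X] ≈ 6201.0000.

E[X] = C(54,3)·2^(1−C(3,2)) = 6201 ≈ 6201.0000.


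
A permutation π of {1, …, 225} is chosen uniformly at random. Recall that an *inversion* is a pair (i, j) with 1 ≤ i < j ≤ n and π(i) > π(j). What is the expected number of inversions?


Write X = Σ X_I over the C(225, 2) = 25200 pairs i < j, with X_I the indicator of one inversion.
There are 25200 indicators.
For each fixed pair i < j, the values π(i) and π(j) are two distinct elements of {1, …, 225} in uniformly random order; by symmetry P[π(i) > π(j)] = 1/2.
By linearity: E[X] = 25200 · (1/2) = C(225, 2) · (1/2) = 25200/2 = 12600 ≈ 12600.00000.

E[X] = 12600 = 12600.00000.


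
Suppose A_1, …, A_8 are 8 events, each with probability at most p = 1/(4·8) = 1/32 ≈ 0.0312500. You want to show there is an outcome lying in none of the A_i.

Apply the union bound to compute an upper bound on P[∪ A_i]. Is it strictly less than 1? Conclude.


Union bound: P[∪_{i=1}^{8} A_i] ≤ Σ_i P[A_i] ≤ 8·p = 8·(1/32) = 1/4.
Numerically: 1/4 ≈ 0.2500000.
Is 1/4 < 1? YES.
Since P[∪ A_i] ≤ 1/4 < 1, the complement has P[∩ A_i^c] ≥ 1 − 1/4 = 3/4 > 0, so some outcome avoids every A_i.

8·p = 1/4 ≈ 0.2500000; existence CERTIFIED by the union bound.


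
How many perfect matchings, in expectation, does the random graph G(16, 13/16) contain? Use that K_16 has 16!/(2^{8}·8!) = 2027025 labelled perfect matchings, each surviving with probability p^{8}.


K_16 has 16!/(2^{8}·8!) = 2027025 labelled perfect matchings.
For each such perfect matching H, let X_H = 1 if all 8 edges of H are present in G. Then P[X_H = 1] = p^{8} = (13/16)^{8} = 815730721/4294967296.
Summing the indicators: E[X] = Σ_H E[X_H] = 2027025 · p^{8} = 2027025 · 815730721/4294967296 = 1653506564735025/4294967296.
Numerically: E[X] ≈ 3.8499e+05.

E[X] = 2027025 · (13/16)^{8} = 1653506564735025/4294967296 ≈ 3.8499e+05.


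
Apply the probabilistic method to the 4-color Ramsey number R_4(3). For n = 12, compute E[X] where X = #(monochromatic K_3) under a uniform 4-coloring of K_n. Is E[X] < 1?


E[X] = C(12, 3) · 4^{1 − 3} = 220 · 4^{−2} = 220/16.
As a reduced fraction: E[X] = 55/4 ≈ 13.7500000.
Is E[X] < 1? NO.
Since E[X] ≥ 1, the first-moment bound is inconclusive at n = 12; it does NOT by itself certify R_4(3) > 12.

E[X] = 55/4 ≈ 13.7500000; E[X] ≥ 1; first-moment method inconclusive here.


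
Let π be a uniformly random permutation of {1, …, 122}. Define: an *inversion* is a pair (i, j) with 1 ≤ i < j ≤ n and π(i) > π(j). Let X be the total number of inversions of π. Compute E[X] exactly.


Write X = Σ X_I over the C(122, 2) = 7381 pairs i < j, with X_I the indicator of one inversion.
There are 7381 indicators.
For each fixed pair i < j, the values π(i) and π(j) are two distinct elements of {1, …, 122} in uniformly random order; by symmetry P[π(i) > π(j)] = 1/2.
By linearity: E[X] = 7381 · (1/2) = C(122, 2) · (1/2) = 7381/2 = 7381/2 ≈ 3690.5000.

E[X] = 7381/2 = 3690.5000.


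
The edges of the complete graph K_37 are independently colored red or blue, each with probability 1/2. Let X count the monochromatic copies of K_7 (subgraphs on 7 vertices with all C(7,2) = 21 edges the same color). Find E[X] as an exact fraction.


Let X = Σ_S X_S over the C(37, 7) = 10295472 subsets S of size 7, where X_S = 1 if the K_7 on S is monochromatic.
For a fixed S, the K_7 on S has C(7, 2) = 21 edges. P[all 21 edges red] = (1/2)^21, and likewise for blue, so P[monochromatic] = 2·(1/2)^21 = 2^{1 − 21} = 1/1048576.
By linearity of expectation: E[X] = C(37, 7) · 2^{1 − 21} = 10295472 · 1/1048576 = 643467/65536.
Numerically: E[X] ≈ 9.819.

E[X] = C(37,7)·2^(1−C(7,2)) = 643467/65536 ≈ 9.819.


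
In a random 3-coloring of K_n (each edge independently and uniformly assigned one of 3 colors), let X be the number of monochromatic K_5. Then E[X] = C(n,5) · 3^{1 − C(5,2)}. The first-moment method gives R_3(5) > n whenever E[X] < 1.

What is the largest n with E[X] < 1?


We need C(n, 5) · 3^{1 − 10} < 1, i.e. C(n, 5) < 3^{10 − 1} = 19683.
Check values of n near the boundary:
  n = 18: C(18, 5) = 8568; 8568 < 19683? YES
  n = 19: C(19, 5) = 11628; 11628 < 19683? YES
  n = 20: C(20, 5) = 15504; 15504 < 19683? YES
  n = 21: C(21, 5) = 20349; 20349 < 19683? NO
  n = 22: C(22, 5) = 26334; 26334 < 19683? NO
  n = 23: C(23, 5) = 33649; 33649 < 19683? NO
The largest n with C(n, 5) < 19683 is n = 20 (where E[X] = 5168/6561 ≈ 0.7877). Hence R_3(5) > 20, i.e. R_3(5) ≥ 21.

Largest n = 20; hence R_3(5) > 20.


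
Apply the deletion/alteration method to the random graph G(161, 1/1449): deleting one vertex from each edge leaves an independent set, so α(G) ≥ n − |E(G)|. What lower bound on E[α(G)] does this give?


E[|E(G)|] = C(161, 2)·p = 12880 · (1/1449) = 80/9.
E[α(G)] ≥ n − E[|E(G)|] = 161 − 80/9 = 1369/9.
Numerically: ≈ 152.11111.
(This is only a lower bound; the true E[α(G)] may be larger.)

E[α(G)] ≥ 1369/9 ≈ 152.11111.


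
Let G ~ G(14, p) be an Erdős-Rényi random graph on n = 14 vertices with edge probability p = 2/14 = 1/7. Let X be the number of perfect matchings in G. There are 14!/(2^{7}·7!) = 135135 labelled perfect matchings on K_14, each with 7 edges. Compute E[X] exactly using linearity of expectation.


K_14 has 14!/(2^{7}·7!) = 135135 labelled perfect matchings.
For each such perfect matching H, let X_H = 1 if all 7 edges of H are present in G. Then P[X_H = 1] = p^{7} = (1/7)^{7} = 1/823543.
By linearity: E[X] = Σ_H E[X_H] = 135135 · p^{7} = 135135 · 1/823543 = 19305/117649.
Numerically: E[X] ≈ 0.164.

E[X] = 135135 · (1/7)^{7} = 19305/117649 ≈ 0.164.


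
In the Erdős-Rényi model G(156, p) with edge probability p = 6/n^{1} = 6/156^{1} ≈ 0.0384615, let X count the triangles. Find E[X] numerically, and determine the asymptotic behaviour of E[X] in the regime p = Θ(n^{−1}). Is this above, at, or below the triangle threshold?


Number of potential triangles: C(156, 3) = 620620.
Each occurs with probability p³ ≈ (0.0384615)³ ≈ 5.68957670e-05.
By linearity: E[X] = C(156, 3)·p³ ≈ 620620 · 5.68957670e-05 ≈ 35.310651.
Here α = 1, so p = 6/n is exactly at the triangle threshold p ~ 1/n. Asymptotically E[X] → c³/6 = 6³/6 = 36 ≈ 36.000000, a bounded constant. In this regime the triangle count is asymptotically Poisson(c³/6).

E[X] ≈ 35.310651; in regime p = Θ(1/n^{1}) E[X] stays bounded (at the triangle threshold p ~ 1/n).


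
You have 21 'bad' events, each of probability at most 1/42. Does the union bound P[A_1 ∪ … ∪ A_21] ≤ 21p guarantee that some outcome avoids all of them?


Union bound: P[∪_{i=1}^{21} A_i] ≤ Σ_i P[A_i] ≤ 21·p = 21·(1/42) = 1/2.
Numerically: 1/2 ≈ 0.5000000.
Is 1/2 < 1? YES.
Since P[∪ A_i] ≤ 1/2 < 1, the complement has P[∩ A_i^c] ≥ 1 − 1/2 = 1/2 > 0, so some outcome avoids every A_i.

21·p = 1/2 ≈ 0.5000000; existence CERTIFIED by the union bound.


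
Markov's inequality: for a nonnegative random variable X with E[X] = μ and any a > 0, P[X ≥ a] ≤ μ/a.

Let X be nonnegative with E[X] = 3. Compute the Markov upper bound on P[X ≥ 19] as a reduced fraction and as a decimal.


μ = E[X] = 3, a = 19.
Markov: P[X ≥ 19] ≤ μ/a = (3)/19 = 3/19.
Numerically: ≈ 0.1579.
(Since a = 19 > μ = 3.0000, the bound 3/19 is < 1 and informative.)

P[X ≥ 19] ≤ 3/19 ≈ 0.1579.


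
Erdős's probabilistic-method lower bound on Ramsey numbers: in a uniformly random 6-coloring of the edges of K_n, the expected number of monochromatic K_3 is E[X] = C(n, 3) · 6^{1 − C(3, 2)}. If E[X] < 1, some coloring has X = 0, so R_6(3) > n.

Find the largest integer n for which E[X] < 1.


We need C(n, 3) · 6^{1 − 3} < 1, i.e. C(n, 3) < 6^{3 − 1} = 36.
Check values of n near the boundary:
  n = 3: C(3, 3) = 1; 1 < 36? YES
  n = 4: C(4, 3) = 4; 4 < 36? YES
  n = 5: C(5, 3) = 10; 10 < 36? YES
  n = 6: C(6, 3) = 20; 20 < 36? YES
  n = 7: C(7, 3) = 35; 35 < 36? YES
  n = 8: C(8, 3) = 56; 56 < 36? NO
The largest n with C(n, 3) < 36 is n = 7 (where E[X] = 35/36 ≈ 0.97222). Hence R_6(3) > 7, i.e. R_6(3) ≥ 8.

Largest n = 7; hence R_6(3) > 7.


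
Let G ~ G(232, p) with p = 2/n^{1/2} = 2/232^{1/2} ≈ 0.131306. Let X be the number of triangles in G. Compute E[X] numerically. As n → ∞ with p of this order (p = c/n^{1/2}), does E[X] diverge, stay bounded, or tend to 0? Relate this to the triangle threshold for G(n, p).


Number of potential triangles: C(232, 3) = 2054360.
Each occurs with probability p³ ≈ (0.131306)³ ≈ 2.26390401e-03.
By linearity: E[X] = C(232, 3)·p³ ≈ 2054360 · 2.26390401e-03 ≈ 4650.873852.
Since α = 1/2 < 1, p = c/n^{1/2} ≫ 1/n is above the triangle threshold p ~ 1/n. Asymptotically E[X] ~ (c³/6)·n^{3(1−α)} = (2³/6)·n^{1.5} → ∞; triangles are abundant w.h.p.

E[X] ≈ 4650.873852; in regime p = Θ(1/n^{1/2}) E[X] diverges (above the triangle threshold p ~ 1/n).


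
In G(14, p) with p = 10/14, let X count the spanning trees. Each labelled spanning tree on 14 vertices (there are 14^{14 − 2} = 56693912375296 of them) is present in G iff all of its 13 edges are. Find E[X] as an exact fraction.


K_14 has 14^{14 − 2} = 56693912375296 labelled spanning trees.
For each such spanning tree H, let X_H = 1 if all 13 edges of H are present in G. Then P[X_H = 1] = p^{13} = (5/7)^{13} = 1220703125/96889010407.
Summing the indicators: E[X] = Σ_H E[X_H] = 56693912375296 · p^{13} = 56693912375296 · 1220703125/96889010407 = 5000000000000/7.
Numerically: E[X] ≈ 7.14e+11.

E[X] = 56693912375296 · (5/7)^{13} = 5000000000000/7 ≈ 7.14e+11.


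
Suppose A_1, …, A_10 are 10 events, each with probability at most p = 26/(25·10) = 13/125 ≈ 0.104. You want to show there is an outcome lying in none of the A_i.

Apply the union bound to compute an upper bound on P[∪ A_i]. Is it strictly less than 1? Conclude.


Union bound: P[∪_{i=1}^{10} A_i] ≤ Σ_i P[A_i] ≤ 10·p = 10·(13/125) = 26/25.
Numerically: 26/25 ≈ 1.040.
Is 26/25 < 1? NO.
Since the bound 26/25 is ≥ 1, the union bound is uninformative here; it does NOT by itself certify existence.

10·p = 26/25 ≈ 1.040; existence NOT certified by the union bound.


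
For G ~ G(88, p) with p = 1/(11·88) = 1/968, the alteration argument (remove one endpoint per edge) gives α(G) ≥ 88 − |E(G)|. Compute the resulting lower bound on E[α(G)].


E[|E(G)|] = C(88, 2)·p = 3828 · (1/968) = 87/22.
E[α(G)] ≥ n − E[|E(G)|] = 88 − 87/22 = 1849/22.
Numerically: ≈ 84.04545.
(This is only a lower bound; the true E[α(G)] may be larger.)

E[α(G)] ≥ 1849/22 ≈ 84.04545.


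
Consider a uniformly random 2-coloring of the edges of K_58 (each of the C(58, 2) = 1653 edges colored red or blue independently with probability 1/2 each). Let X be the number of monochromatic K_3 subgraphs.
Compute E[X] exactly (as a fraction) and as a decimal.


Let X = Σ_S X_S over the C(58, 3) = 30856 subsets S of size 3, where X_S = 1 if the K_3 on S is monochromatic.
For a fixed S, the K_3 on S has C(3, 2) = 3 edges. P[all 3 edges red] = (1/2)^3, and likewise for blue, so P[monochromatic] = 2·(1/2)^3 = 2^{1 − 3} = 1/4.
Summing: E[X] = C(58, 3) · 2^{1 − 3} = 30856 · 1/4 = 7714.
Numerically: E[X] ≈ 7714.000.

E[X] = C(58,3)·2^(1−C(3,2)) = 7714 ≈ 7714.000.


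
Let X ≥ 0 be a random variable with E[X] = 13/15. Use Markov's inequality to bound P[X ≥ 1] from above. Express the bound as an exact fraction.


μ = E[X] = 13/15, a = 1.
Markov: P[X ≥ 1] ≤ μ/a = (13/15)/1 = 13/15.
Numerically: ≈ 0.8667.
(Since a = 1 > μ = 0.8667, the bound 13/15 is < 1 and informative.)

P[X ≥ 1] ≤ 13/15 ≈ 0.8667.


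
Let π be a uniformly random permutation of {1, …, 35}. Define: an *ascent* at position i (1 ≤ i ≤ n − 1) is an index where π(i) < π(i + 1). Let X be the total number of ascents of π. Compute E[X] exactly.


Write X = Σ X_I over i = 1, …, 34, with X_I the indicator of one ascent.
There are 34 indicators.
For each fixed i, the pair (π(i), π(i+1)) is a uniformly random ordered pair of distinct values from {1, …, 35}; by symmetry P[π(i) < π(i+1)] = 1/2.
By linearity: E[X] = 34 · (1/2) = (35 − 1) · (1/2) = 17 ≈ 17.00000.

E[X] = 17 = 17.00000.


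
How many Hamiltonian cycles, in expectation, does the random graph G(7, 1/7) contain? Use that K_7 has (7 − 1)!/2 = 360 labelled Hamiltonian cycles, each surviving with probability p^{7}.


K_7 has (7 − 1)!/2 = 360 labelled Hamiltonian cycles.
For each such Hamiltonian cycle H, let X_H = 1 if all 7 edges of H are present in G. Then P[X_H = 1] = p^{7} = (1/7)^{7} = 1/823543.
By linearity: E[X] = Σ_H E[X_H] = 360 · p^{7} = 360 · 1/823543 = 360/823543.
Numerically: E[X] ≈ 0.000437.

E[X] = 360 · (1/7)^{7} = 360/823543 ≈ 0.000437.


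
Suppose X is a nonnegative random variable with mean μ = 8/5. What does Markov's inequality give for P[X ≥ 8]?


μ = E[X] = 8/5, a = 8.
Markov: P[X ≥ 8] ≤ μ/a = (8/5)/8 = 1/5.
Numerically: ≈ 0.20000.
(Since a = 8 > μ = 1.60000, the bound 1/5 is < 1 and informative.)

P[X ≥ 8] ≤ 1/5 ≈ 0.20000.


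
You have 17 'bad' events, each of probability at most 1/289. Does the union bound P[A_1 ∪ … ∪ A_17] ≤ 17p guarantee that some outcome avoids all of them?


Union bound: P[∪_{i=1}^{17} A_i] ≤ Σ_i P[A_i] ≤ 17·p = 17·(1/289) = 1/17.
Numerically: 1/17 ≈ 0.058824.
Is 1/17 < 1? YES.
Since P[∪ A_i] ≤ 1/17 < 1, the complement has P[∩ A_i^c] ≥ 1 − 1/17 = 16/17 > 0, so some outcome avoids every A_i.

17·p = 1/17 ≈ 0.058824; existence CERTIFIED by the union bound.


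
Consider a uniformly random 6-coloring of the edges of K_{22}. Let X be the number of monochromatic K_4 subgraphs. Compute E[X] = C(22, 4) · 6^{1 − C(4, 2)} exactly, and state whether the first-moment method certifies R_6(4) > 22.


E[X] = C(22, 4) · 6^{1 − 6} = 7315 · 6^{−5} = 7315/7776.
As a reduced fraction: E[X] = 7315/7776 ≈ 0.9407150.
Is E[X] < 1? YES.
Since E[X] < 1, there exists a 6-coloring of K_{22} with no monochromatic K_4; hence R_6(4) > 22.

E[X] = 7315/7776 ≈ 0.9407150; E[X] < 1, so R_6(4) > 22.


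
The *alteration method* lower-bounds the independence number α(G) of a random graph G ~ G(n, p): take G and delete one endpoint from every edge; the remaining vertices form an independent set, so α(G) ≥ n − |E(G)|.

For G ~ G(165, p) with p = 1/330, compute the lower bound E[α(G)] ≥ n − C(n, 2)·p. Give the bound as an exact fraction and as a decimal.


E[|E(G)|] = C(165, 2)·p = 13530 · (1/330) = 41.
E[α(G)] ≥ n − E[|E(G)|] = 165 − 41 = 124.
Numerically: ≈ 124.00000.
(This is only a lower bound; the true E[α(G)] may be larger.)

E[α(G)] ≥ 124 ≈ 124.00000.


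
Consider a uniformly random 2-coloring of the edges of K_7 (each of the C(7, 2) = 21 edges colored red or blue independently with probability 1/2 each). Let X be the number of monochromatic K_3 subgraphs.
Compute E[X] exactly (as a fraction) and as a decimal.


Let X = Σ_S X_S over the C(7, 3) = 35 subsets S of size 3, where X_S = 1 if the K_3 on S is monochromatic.
For a fixed S, the K_3 on S has C(3, 2) = 3 edges. P[all 3 edges red] = (1/2)^3, and likewise for blue, so P[monochromatic] = 2·(1/2)^3 = 2^{1 − 3} = 1/4.
Summing: E[X] = C(7, 3) · 2^{1 − 3} = 35 · 1/4 = 35/4.
Numerically: E[X] ≈ 8.750000.

E[X] = C(7,3)·2^(1−C(3,2)) = 35/4 ≈ 8.750000.


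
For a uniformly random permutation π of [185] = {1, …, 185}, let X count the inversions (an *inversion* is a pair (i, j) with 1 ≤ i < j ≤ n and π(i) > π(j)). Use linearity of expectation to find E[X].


Write X = Σ X_I over the C(185, 2) = 17020 pairs i < j, with X_I the indicator of one inversion.
There are 17020 indicators.
For each fixed pair i < j, the values π(i) and π(j) are two distinct elements of {1, …, 185} in uniformly random order; by symmetry P[π(i) > π(j)] = 1/2.
By linearity: E[X] = 17020 · (1/2) = C(185, 2) · (1/2) = 17020/2 = 8510 ≈ 8510.000.

E[X] = 8510 = 8510.000.


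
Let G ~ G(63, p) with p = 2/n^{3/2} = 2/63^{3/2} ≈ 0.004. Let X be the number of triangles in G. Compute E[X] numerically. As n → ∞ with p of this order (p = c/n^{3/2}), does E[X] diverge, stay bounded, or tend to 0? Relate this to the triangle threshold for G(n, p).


Number of potential triangles: C(63, 3) = 39711.
Each occurs with probability p³ ≈ (0.004)³ ≈ 6.398196e-08.
By linearity: E[X] = C(63, 3)·p³ ≈ 39711 · 6.398196e-08 ≈ 0.0025.
Since α = 3/2 > 1, p = c/n^{3/2} = o(1/n) is below the triangle threshold p ~ 1/n. Asymptotically E[X] ~ (c³/6)·n^{3(1−α)} = (2³/6)·n^{-1.5} → 0, so by Markov's inequality G has no triangles w.h.p.

E[X] ≈ 0.0025; in regime p = Θ(1/n^{3/2}) E[X] tends to 0 (below the triangle threshold p ~ 1/n).


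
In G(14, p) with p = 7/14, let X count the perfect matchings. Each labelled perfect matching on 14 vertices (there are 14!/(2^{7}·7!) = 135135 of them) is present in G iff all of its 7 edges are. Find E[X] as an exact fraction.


K_14 has 14!/(2^{7}·7!) = 135135 labelled perfect matchings.
For each such perfect matching H, let X_H = 1 if all 7 edges of H are present in G. Then P[X_H = 1] = p^{7} = (1/2)^{7} = 1/128.
By linearity: E[X] = Σ_H E[X_H] = 135135 · p^{7} = 135135 · 1/128 = 135135/128.
Numerically: E[X] ≈ 1056.

E[X] = 135135 · (1/2)^{7} = 135135/128 ≈ 1056.


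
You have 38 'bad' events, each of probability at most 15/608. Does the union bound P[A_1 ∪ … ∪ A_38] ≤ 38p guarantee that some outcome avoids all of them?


Union bound: P[∪_{i=1}^{38} A_i] ≤ Σ_i P[A_i] ≤ 38·p = 38·(15/608) = 15/16.
Numerically: 15/16 ≈ 0.93750.
Is 15/16 < 1? YES.
Since P[∪ A_i] ≤ 15/16 < 1, the complement has P[∩ A_i^c] ≥ 1 − 15/16 = 1/16 > 0, so some outcome avoids every A_i.

38·p = 15/16 ≈ 0.93750; existence CERTIFIED by the union bound.


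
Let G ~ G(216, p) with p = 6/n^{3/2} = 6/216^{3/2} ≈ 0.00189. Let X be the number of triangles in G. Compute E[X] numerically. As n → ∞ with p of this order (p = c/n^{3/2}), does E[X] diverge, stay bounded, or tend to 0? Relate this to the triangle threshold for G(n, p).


Number of potential triangles: C(216, 3) = 1656360.
Each occurs with probability p³ ≈ (0.00189)³ ≈ 6.7516803e-09.
By linearity: E[X] = C(216, 3)·p³ ≈ 1656360 · 6.7516803e-09 ≈ 0.01118.
Since α = 3/2 > 1, p = c/n^{3/2} = o(1/n) is below the triangle threshold p ~ 1/n. Asymptotically E[X] ~ (c³/6)·n^{3(1−α)} = (6³/6)·n^{-1.5} → 0, so by Markov's inequality G has no triangles w.h.p.

E[X] ≈ 0.01118; in regime p = Θ(1/n^{3/2}) E[X] tends to 0 (below the triangle threshold p ~ 1/n).


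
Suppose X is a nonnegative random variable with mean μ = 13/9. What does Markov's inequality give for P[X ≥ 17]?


μ = E[X] = 13/9, a = 17.
Markov: P[X ≥ 17] ≤ μ/a = (13/9)/17 = 13/153.
Numerically: ≈ 0.0850.
(Since a = 17 > μ = 1.4444, the bound 13/153 is < 1 and informative.)

P[X ≥ 17] ≤ 13/153 ≈ 0.0850.


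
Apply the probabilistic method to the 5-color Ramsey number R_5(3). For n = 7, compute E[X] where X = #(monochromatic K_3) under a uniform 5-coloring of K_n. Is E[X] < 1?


E[X] = C(7, 3) · 5^{1 − 3} = 35 · 5^{−2} = 35/25.
As a reduced fraction: E[X] = 7/5 ≈ 1.4000000.
Is E[X] < 1? NO.
Since E[X] ≥ 1, the first-moment bound is inconclusive at n = 7; it does NOT by itself certify R_5(3) > 7.

E[X] = 7/5 ≈ 1.4000000; E[X] ≥ 1; first-moment method inconclusive here.


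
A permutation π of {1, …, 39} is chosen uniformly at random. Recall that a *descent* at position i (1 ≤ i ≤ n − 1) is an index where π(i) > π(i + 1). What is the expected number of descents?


Write X = Σ X_I over i = 1, …, 38, with X_I the indicator of one descent.
There are 38 indicators.
For each fixed i, the pair (π(i), π(i+1)) is a uniformly random ordered pair of distinct values from {1, …, 39}; by symmetry P[π(i) > π(i+1)] = 1/2.
By linearity: E[X] = 38 · (1/2) = (39 − 1) · (1/2) = 19 ≈ 19.000000.

E[X] = 19 = 19.000000.
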